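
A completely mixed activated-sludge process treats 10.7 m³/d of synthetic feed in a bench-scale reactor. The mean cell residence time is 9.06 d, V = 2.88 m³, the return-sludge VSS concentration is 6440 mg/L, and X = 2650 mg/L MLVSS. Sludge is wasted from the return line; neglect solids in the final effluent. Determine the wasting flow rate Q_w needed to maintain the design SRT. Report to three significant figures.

Q_w = (V·X)/(θ_c X_r) = 2.880 × 2650 / (9.06 × 6440) = 0.1308 m³/d.

Q_w ≈ 0.131 m³/d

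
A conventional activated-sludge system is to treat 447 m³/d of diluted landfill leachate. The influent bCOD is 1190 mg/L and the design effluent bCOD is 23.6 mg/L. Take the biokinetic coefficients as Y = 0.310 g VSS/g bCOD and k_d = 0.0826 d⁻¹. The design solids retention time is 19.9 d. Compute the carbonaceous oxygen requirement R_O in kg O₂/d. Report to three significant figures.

Observed yield with endogenous decay: Y_obs = Y / (1 + k_d·θ_c) = 0.310 / (1 + 0.0826 × 19.9) = 0.310 / 2.644 = 0.1173 g VSS/g bCOD.
ΔS = 1190 − 23.6 = 1166 mg/L, so the substrate removal rate is 447 × 1166/1000 = 521.4 kg bCOD/d.
P_X = Y_obs·Q·(S₀ − S) = 0.1173 × 521.4 = 61.14 kg VSS/d.
Carbonaceous O₂ demand = substrate oxidised − cell-mass equivalent = 521.4 − 1.42 × 61.14 = 434.6 kg O₂/d.

R_O ≈ 435 kg O₂/d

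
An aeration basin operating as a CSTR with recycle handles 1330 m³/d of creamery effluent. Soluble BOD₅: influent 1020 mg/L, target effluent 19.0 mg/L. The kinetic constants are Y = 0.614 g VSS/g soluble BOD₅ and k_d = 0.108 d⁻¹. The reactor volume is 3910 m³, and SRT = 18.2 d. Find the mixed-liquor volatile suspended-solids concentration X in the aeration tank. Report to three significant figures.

From V·X·(1 + k_d·θ_c) = Y·Q·(S₀ − S)·θ_c: X = 0.614 × 1330 × (1020 − 19.0) × 18.2 / [3910 × (1 + 0.108 × 18.2)] = 1283 mg/L.

X ≈ 1280 mg/L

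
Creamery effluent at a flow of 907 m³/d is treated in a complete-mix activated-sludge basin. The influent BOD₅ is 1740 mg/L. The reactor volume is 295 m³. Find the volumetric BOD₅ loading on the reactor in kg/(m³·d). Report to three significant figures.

Applied BOD₅ load per unit volume = Q·S₀/V = (907 × 1740/1000)/295.0 = 5.350 kg BOD₅·m⁻³·d⁻¹.

L_v ≈ 5.35 kg BOD₅/(m³·d)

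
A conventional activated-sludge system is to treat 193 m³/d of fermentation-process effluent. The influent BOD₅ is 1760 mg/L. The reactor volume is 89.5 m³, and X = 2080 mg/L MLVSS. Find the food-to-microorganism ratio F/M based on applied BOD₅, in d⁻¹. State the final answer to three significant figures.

F/M = applied load / biomass = Q·S₀/(V·X) = 193 × 1760 / (89.50 × 2080) = 1.825 d⁻¹.

F/M ≈ 1.82 d⁻¹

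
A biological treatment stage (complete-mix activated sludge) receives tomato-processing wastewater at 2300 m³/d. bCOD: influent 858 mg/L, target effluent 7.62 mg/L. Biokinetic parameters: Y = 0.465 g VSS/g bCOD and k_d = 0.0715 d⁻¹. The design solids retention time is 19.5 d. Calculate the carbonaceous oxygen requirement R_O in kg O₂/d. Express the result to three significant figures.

Correct the yield for decay: Y_obs = Y/(1 + k_d θ_c) = 0.465 / (1 + 0.0715 × 19.5) = 0.465 / 2.394 = 0.1942.
Q·(S₀ − S) = 2300 × (858 − 7.62) × 10⁻³ = 1956 kg/d removed.
Biomass synthesised: P_X = Y_obs × 1956 = 379.9 kg VSS/d.
R_O = Q·ΔS − 1.42 P_X = 1956 − 539.4 = 1416 kg O₂/d.

R_O ≈ 1420 kg O₂/d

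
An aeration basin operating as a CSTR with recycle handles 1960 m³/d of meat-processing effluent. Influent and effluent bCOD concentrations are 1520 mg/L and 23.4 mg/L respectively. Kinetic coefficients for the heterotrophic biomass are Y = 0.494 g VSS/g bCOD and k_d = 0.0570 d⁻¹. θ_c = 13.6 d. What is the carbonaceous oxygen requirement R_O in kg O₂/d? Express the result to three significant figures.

The observed yield is Y_obs = Y/(1 + k_d·θ_c) = 0.494 / (1 + 0.0570 × 13.6) = 0.494 / 1.775 = 0.2783 g VSS per g bCOD removed.
Mass of bCOD removed per day: Q(S₀ − S) = 1960 × 1497 g/m³ = 2933 kg/d.
Net sludge production P_X = 0.2783 × 2933 = 816.3 kg VSS/d.
R_O = Q·ΔS − 1.42 P_X = 2933 − 1159 = 1774 kg O₂/d.

R_O ≈ 1770 kg O₂/d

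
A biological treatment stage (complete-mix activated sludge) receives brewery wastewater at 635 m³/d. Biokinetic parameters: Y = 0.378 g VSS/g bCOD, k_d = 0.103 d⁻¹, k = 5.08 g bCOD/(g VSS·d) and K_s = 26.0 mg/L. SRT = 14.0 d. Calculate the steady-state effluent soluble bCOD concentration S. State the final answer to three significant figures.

S ≈ 2.60 mg/L

For a completely mixed reactor with recycle the Lawrence–McCarty relation gives S = K_s·(1 + k_d·θ_c) / [θ_c·(Y·k − k_d) − 1] = 26.0 × (1 + 0.103 × 14.0) / [14.0 × (0.378 × 5.08 − 0.103) − 1] = 63.49 / 24.44 = 2.598 mg/L.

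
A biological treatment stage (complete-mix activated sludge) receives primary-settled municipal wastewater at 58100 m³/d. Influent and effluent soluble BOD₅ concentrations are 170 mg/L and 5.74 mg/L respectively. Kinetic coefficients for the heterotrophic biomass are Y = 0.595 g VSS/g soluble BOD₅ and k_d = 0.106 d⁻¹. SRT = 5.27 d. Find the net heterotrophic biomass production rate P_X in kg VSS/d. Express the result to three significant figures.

Observed yield with endogenous decay: Y_obs = Y / (1 + k_d·θ_c) = 0.595 / (1 + 0.106 × 5.27) = 0.595 / 1.559 = 0.3817 g VSS/g soluble BOD₅.
Q·(S₀ − S) = 58100 × (170 − 5.74) × 10⁻³ = 9544 kg/d removed.
Biomass produced: P_X = Y_obs·Q·ΔS = 0.3817 × 9544 ≈ 3643 kg VSS/d.

P_X ≈ 3640 kg VSS/d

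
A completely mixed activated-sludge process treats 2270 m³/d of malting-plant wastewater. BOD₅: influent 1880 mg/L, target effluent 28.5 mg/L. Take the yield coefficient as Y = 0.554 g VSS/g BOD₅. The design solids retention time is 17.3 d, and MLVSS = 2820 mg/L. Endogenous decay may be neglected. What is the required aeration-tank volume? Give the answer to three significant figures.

V·X = Y·Q·ΔS·θ_c gives V = 0.554 × 2270 × (1880 − 28.5) × 17.3 / 2820 = 14284 m³.

V ≈ 14300 m³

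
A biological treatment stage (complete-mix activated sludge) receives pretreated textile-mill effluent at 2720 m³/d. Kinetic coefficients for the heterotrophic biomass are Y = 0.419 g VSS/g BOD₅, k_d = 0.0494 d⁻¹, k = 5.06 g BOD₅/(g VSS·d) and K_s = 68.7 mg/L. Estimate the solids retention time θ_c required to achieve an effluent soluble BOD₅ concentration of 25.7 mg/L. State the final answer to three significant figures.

θ_c ≈ 1.89 d

Specific growth rate at S = 25.7 mg/L: μ = YkS/(K_s+S) = 0.419·5.06·25.7/(68.7+25.7) = 0.5772 d⁻¹.
θ_c = 1/(μ − k_d) = 1/(0.5772 − 0.0494) = 1/0.5278 = 1.895 d.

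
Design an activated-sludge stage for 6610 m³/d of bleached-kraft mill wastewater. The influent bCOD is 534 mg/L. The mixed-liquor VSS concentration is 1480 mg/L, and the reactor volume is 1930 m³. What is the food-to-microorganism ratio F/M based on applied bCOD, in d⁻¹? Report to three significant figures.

F/M ≈ 1.24 d⁻¹

Food-to-microorganism ratio F/M = Q S₀ / (V X) = 6610 × 534 / (1930 × 1480) = 1.236 d⁻¹.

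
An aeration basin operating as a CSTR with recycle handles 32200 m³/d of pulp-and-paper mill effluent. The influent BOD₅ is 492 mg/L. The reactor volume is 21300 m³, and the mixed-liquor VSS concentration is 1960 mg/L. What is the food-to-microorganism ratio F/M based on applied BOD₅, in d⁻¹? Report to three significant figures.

Food-to-microorganism ratio F/M = Q S₀ / (V X) = 32200 × 492 / (21300 × 1960) = 0.3795 d⁻¹.

F/M ≈ 0.379 d⁻¹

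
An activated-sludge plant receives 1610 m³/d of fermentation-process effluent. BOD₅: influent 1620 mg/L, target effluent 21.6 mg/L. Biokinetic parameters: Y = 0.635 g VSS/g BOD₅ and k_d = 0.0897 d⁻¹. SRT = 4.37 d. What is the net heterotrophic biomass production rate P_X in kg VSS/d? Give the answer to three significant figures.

The observed yield is Y_obs = Y/(1 + k_d·θ_c) = 0.635 / (1 + 0.0897 × 4.37) = 0.635 / 1.392 = 0.4562 g VSS per g BOD₅ removed.
Q·(S₀ − S) = 1610 × (1620 − 21.6) × 10⁻³ = 2573 kg/d removed.
Net biomass production P_X = Y_obs × Q·(S₀ − S) = 0.4562 × 2573 = 1174 kg VSS/d.

P_X ≈ 1170 kg VSS/d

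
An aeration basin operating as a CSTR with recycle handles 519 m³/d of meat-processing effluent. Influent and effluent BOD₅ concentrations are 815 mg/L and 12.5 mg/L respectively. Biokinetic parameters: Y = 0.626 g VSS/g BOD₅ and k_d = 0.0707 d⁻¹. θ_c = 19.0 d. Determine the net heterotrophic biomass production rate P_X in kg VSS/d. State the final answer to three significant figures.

Y_obs = Y / (1 + k_d θ_c) = 0.626 / (1 + 0.0707 × 19.0) = 0.626 / 2.343 = 0.2671.
Q·(S₀ − S) = 519 × (815 − 12.5) × 10⁻³ = 416.5 kg/d removed.
So the net sludge growth is P_X = 0.2671 × 416.5 = 111.3 kg VSS/d.

P_X ≈ 111 kg VSS/d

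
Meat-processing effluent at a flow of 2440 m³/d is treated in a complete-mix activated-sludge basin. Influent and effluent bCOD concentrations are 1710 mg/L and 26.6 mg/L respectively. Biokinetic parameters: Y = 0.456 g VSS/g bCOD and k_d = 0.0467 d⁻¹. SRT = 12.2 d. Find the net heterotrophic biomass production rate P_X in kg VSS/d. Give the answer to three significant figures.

Observed yield with endogenous decay: Y_obs = Y / (1 + k_d·θ_c) = 0.456 / (1 + 0.0467 × 12.2) = 0.456 / 1.570 = 0.2905 g VSS/g bCOD.
Substrate removed = Q·(S₀ − S) = 2440 m³/d × (1710 − 26.6) g/m³ = 4.11×10^6 g/d = 4107 kg/d.
Net biomass production P_X = Y_obs × Q·(S₀ − S) = 0.2905 × 4107 = 1193 kg VSS/d.

P_X ≈ 1190 kg VSS/d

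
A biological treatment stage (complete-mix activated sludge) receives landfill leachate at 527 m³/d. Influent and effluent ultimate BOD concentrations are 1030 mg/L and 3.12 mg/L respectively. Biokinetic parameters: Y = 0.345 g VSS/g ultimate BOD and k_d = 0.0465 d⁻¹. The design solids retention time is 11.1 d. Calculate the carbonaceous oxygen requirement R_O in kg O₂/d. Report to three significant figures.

Y_obs = Y / (1 + k_d θ_c) = 0.345 / (1 + 0.0465 × 11.1) = 0.345 / 1.516 = 0.2276.
Substrate removed = Q·(S₀ − S) = 527 m³/d × (1030 − 3.12) g/m³ = 5.41×10^5 g/d = 541.2 kg/d.
Net sludge production P_X = 0.2276 × 541.2 = 123.1 kg VSS/d.
Carbonaceous O₂ demand = substrate oxidised − cell-mass equivalent = 541.2 − 1.42 × 123.1 = 366.3 kg O₂/d.

R_O ≈ 366 kg O₂/d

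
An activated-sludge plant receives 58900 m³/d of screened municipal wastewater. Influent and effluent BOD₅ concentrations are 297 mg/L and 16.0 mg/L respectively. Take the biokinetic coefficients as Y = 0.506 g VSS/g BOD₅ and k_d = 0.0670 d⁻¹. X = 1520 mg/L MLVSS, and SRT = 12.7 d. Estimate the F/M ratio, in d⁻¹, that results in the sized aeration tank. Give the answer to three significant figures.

From the SRT design equation V = Y Q (S₀−S) θ_c / [X (1 + k_d θ_c)] = 0.506 × 58900 × (297 − 16.0) × 12.7 / [1520 × (1 + 0.0670 × 12.7)] = 1.06×10^8 / 2813 = 37805 m³.
Food-to-microorganism ratio F/M = Q S₀ / (V X) = 58900 × 297 / (37805 × 1520) = 0.3044 d⁻¹.

F/M ≈ 0.304 d⁻¹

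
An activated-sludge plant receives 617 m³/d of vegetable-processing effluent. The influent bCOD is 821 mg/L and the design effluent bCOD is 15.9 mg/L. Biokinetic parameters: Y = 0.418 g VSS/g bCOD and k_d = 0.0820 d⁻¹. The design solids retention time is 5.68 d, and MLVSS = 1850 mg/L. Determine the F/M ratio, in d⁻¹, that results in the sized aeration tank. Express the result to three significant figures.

F/M ≈ 0.630 d⁻¹

From the SRT design equation V = Y Q (S₀−S) θ_c / [X (1 + k_d θ_c)] = 0.418 × 617 × (821 − 15.9) × 5.68 / [1850 × (1 + 0.0820 × 5.68)] = 1.18×10^6 / 2712 = 434.9 m³.
F/M = applied load / biomass = Q·S₀/(V·X) = 617 × 821 / (434.9 × 1850) = 0.6296 d⁻¹.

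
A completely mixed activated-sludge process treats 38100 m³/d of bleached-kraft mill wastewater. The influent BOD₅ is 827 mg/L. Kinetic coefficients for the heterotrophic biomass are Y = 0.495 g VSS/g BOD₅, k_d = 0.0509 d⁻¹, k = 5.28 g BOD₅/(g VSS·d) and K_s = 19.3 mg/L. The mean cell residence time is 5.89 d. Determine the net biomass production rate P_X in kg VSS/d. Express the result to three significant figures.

For a completely mixed reactor with recycle the Lawrence–McCarty relation gives S = K_s·(1 + k_d·θ_c) / [θ_c·(Y·k − k_d) − 1] = 19.3 × (1 + 0.0509 × 5.89) / [5.89 × (0.495 × 5.28 − 0.0509) − 1] = 25.09 / 14.09 = 1.780 mg/L.
Correct the yield for decay: Y_obs = Y/(1 + k_d θ_c) = 0.495 / (1 + 0.0509 × 5.89) = 0.495 / 1.300 = 0.3808.
Q·(S₀ − S) = 38100 × (827 − 1.78) × 10⁻³ = 31441 kg/d removed.
So the net sludge growth is P_X = 0.3808 × 31441 = 11974 kg VSS/d.

P_X ≈ 12000 kg VSS/d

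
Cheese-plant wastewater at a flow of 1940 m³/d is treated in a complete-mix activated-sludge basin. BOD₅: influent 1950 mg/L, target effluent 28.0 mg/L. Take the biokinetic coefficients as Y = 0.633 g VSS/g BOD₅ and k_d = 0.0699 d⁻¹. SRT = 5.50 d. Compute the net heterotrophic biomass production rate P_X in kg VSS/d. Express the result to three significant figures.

The observed yield is Y_obs = Y/(1 + k_d·θ_c) = 0.633 / (1 + 0.0699 × 5.50) = 0.633 / 1.384 = 0.4572 g VSS per g BOD₅ removed.
ΔS = 1950 − 28.0 = 1922 mg/L, so the substrate removal rate is 1940 × 1922/1000 = 3729 kg BOD₅/d.
Net biomass production P_X = Y_obs × Q·(S₀ − S) = 0.4572 × 3729 = 1705 kg VSS/d.

P_X ≈ 1700 kg VSS/d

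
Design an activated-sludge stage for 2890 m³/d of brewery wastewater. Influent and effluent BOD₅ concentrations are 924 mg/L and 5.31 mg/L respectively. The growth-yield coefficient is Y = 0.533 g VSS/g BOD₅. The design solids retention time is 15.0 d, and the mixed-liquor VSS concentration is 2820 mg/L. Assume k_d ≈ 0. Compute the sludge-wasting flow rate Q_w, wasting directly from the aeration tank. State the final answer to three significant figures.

Q_w ≈ 502 m³/d

With k_d = 0 the design equation reduces to V = Y Q (S₀−S) θ_c / X = 0.533 × 2890 × (924 − 5.31) × 15.0 / 2820 = 7527 m³.
For wasting at MLVSS concentration, Q_w = V/θ_c = 7527/15.0 = 501.8 m³/d.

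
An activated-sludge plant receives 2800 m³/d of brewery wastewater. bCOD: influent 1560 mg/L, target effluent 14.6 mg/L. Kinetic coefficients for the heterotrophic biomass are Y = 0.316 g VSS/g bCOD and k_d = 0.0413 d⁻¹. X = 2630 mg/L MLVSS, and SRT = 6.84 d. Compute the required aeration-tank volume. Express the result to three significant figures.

From the SRT design equation V = Y Q (S₀−S) θ_c / [X (1 + k_d θ_c)] = 0.316 × 2800 × (1560 − 14.6) × 6.84 / [2630 × (1 + 0.0413 × 6.84)] = 9.35×10^6 / 3373 = 2773 m³.

V ≈ 2770 m³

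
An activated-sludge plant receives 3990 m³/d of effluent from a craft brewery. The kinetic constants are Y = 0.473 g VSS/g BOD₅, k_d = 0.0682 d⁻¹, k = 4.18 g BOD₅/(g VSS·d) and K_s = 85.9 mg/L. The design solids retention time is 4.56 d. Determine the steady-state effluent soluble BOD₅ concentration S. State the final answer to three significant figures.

S ≈ 14.6 mg/L

Effluent substrate depends only on kinetics and SRT: S = K_s(1 + k_d θ_c) / [θ_c(Yk − k_d) − 1] = 85.9 × (1 + 0.0682 × 4.56) / [4.56 × (0.473 × 4.18 − 0.0682) − 1] = 112.6 / 7.705 = 14.62 mg/L.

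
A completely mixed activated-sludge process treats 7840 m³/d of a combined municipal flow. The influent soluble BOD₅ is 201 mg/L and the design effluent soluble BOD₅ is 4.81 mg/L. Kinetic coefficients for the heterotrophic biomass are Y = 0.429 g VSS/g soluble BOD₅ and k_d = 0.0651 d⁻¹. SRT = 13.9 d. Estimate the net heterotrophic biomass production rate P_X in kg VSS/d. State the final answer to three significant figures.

P_X ≈ 346 kg VSS/d

The observed yield is Y_obs = Y/(1 + k_d·θ_c) = 0.429 / (1 + 0.0651 × 13.9) = 0.429 / 1.905 = 0.2252 g VSS per g soluble BOD₅ removed.
Q·(S₀ − S) = 7840 × (201 − 4.81) × 10⁻³ = 1538 kg/d removed.
Net biomass production P_X = Y_obs × Q·(S₀ − S) = 0.2252 × 1538 = 346.4 kg VSS/d.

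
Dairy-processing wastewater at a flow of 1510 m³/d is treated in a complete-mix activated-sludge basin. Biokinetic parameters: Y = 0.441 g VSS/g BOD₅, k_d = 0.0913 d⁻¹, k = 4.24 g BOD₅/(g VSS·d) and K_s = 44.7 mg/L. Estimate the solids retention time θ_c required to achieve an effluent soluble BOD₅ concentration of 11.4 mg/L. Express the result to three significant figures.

θ_c ≈ 3.46 d

From 1/θ_c = Y·k·S/(K_s + S) − k_d: Y·k·S/(K_s+S) = 0.441 × 4.24 × 11.4 / (44.7 + 11.4) = 0.3800 d⁻¹.
Then 1/θ_c = μ − k_d = 0.3800 − 0.0913 = 0.2887 d⁻¹, giving θ_c = 3.464 d.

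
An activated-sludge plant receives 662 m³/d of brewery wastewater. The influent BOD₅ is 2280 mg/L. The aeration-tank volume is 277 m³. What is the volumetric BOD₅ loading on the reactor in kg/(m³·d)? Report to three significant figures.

Volumetric loading L_v = Q·S₀ / V = 662 × 2280 g/m³ / 277.0 m³ = 5449 g/(m³·d) = 5.449 kg BOD₅/(m³·d).

L_v ≈ 5.45 kg BOD₅/(m³·d)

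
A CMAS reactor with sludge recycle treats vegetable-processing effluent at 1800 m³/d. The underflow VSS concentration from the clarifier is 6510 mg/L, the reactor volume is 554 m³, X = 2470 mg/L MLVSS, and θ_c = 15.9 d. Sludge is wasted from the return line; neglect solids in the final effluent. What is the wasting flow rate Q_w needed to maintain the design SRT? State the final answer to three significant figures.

θ_c = V·X/(Q_w·X_r) when wasting from the recycle, so Q_w = V·X/(θ_c·X_r) = 554.0 × 2470 / (15.9 × 6510) = 13.22 m³/d.

Q_w ≈ 13.2 m³/d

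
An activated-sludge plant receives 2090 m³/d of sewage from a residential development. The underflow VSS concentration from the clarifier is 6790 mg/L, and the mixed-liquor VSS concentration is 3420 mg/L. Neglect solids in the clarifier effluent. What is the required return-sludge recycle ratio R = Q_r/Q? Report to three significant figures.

R ≈ 1.01

Mass balance around the secondary clarifier (neglecting effluent solids): R = X / (X_r − X) = 3420 / (6790 − 3420) = 1.015.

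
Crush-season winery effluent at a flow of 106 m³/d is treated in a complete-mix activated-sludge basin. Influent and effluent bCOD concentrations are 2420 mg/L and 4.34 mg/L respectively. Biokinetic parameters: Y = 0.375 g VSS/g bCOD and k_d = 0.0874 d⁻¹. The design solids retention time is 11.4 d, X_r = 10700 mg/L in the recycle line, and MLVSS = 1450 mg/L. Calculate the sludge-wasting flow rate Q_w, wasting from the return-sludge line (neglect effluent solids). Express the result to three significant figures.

Q_w ≈ 4.50 m³/d

Steady-state biomass mass balance: V·X·(1 + k_d·θ_c) = Y·Q·(S₀ − S)·θ_c, so V = 0.375 × 106 × (2420 − 4.34) × 11.4 / [1450 × (1 + 0.0874 × 11.4)] = 1.09×10^6 / 2895 = 378.2 m³.
Wasting from the return line (neglecting effluent solids): Q_w = V·X / (θ_c·X_r) = 378.2 × 1450 / (11.4 × 10700) = 4.495 m³/d.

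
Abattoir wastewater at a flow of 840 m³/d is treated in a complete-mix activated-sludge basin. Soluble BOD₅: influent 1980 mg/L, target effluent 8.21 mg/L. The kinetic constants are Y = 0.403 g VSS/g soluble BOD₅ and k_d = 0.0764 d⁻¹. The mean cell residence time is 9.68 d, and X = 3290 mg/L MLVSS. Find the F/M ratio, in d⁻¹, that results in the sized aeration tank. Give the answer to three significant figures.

F/M ≈ 0.448 d⁻¹

Steady-state biomass mass balance: V·X·(1 + k_d·θ_c) = Y·Q·(S₀ − S)·θ_c, so V = 0.403 × 840 × (1980 − 8.21) × 9.68 / [3290 × (1 + 0.0764 × 9.68)] = 6.46×10^6 / 5723 = 1129 m³.
F/M = Q·S₀ / (V·X) = 840 × 1980 / (1129 × 3290) = 0.4478 g soluble BOD₅·(g VSS·d)⁻¹.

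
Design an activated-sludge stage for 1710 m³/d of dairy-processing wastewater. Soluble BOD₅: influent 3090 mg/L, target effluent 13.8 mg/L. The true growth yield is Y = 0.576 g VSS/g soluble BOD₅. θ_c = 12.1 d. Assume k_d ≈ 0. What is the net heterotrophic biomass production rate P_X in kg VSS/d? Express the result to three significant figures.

With endogenous decay neglected, the observed yield equals the true yield: Y_obs = Y = 0.576 g VSS/g soluble BOD₅.
Substrate removed = Q·(S₀ − S) = 1710 m³/d × (3090 − 13.8) g/m³ = 5.26×10^6 g/d = 5260 kg/d.
So the net sludge growth is P_X = 0.5760 × 5260 = 3030 kg VSS/d.

P_X ≈ 3030 kg VSS/d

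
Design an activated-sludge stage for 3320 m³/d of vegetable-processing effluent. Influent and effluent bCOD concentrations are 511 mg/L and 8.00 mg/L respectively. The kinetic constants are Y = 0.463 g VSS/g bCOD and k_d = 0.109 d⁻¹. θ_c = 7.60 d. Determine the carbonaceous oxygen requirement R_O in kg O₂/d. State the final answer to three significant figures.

Correct the yield for decay: Y_obs = Y/(1 + k_d θ_c) = 0.463 / (1 + 0.109 × 7.60) = 0.463 / 1.828 = 0.2532.
Mass of bCOD removed per day: Q(S₀ − S) = 3320 × 503.0 g/m³ = 1670 kg/d.
Net sludge production P_X = 0.2532 × 1670 = 422.9 kg VSS/d.
R_O = Q·ΔS − 1.42 P_X = 1670 − 600.5 = 1069 kg O₂/d.

R_O ≈ 1070 kg O₂/d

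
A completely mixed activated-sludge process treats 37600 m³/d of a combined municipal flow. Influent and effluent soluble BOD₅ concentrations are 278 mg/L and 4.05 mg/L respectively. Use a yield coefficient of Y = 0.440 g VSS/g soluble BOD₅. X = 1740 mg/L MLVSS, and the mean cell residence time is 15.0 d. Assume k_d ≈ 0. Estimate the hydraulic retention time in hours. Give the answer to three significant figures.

τ ≈ 24.9 h

V·X = Y·Q·ΔS·θ_c gives V = 0.440 × 37600 × (278 − 4.05) × 15.0 / 1740 = 39071 m³.
Hydraulic retention time τ = V/Q = 39071 / 37600 = 1.039 d = 24.94 h.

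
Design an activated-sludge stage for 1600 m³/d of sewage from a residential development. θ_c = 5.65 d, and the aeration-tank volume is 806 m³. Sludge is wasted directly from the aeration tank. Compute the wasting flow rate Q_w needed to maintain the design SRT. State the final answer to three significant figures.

Wasting from the aeration tank: Q_w = V / θ_c = 806.0 / 5.65 = 142.7 m³/d.

Q_w ≈ 143 m³/d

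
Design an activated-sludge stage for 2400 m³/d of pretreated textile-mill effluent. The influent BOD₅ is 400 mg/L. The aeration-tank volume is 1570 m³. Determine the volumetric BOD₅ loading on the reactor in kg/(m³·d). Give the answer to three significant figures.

Applied BOD₅ load per unit volume = Q·S₀/V = (2400 × 400/1000)/1570 = 0.6115 kg BOD₅·m⁻³·d⁻¹.

L_v ≈ 0.611 kg BOD₅/(m³·d)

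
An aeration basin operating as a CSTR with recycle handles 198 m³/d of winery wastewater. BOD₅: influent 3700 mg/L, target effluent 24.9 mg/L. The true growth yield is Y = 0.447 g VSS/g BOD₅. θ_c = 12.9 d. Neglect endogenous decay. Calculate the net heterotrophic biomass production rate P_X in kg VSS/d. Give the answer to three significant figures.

P_X ≈ 325 kg VSS/d

With endogenous decay neglected, the observed yield equals the true yield: Y_obs = Y = 0.447 g VSS/g BOD₅.
Mass of BOD₅ removed per day: Q(S₀ − S) = 198 × 3675 g/m³ = 727.7 kg/d.
Net biomass production P_X = Y_obs × Q·(S₀ − S) = 0.4470 × 727.7 = 325.3 kg VSS/d.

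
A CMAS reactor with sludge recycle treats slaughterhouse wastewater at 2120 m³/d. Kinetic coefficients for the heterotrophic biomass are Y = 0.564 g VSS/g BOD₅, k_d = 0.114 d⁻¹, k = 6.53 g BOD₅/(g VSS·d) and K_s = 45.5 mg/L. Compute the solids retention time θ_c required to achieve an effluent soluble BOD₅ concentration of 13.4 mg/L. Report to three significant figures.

At the target effluent, Y k S/(K_s+S) = 0.564×6.53×13.4/58.90 = 0.8379 d⁻¹.
1/θ_c = 0.8379 − 0.114 = 0.7239 d⁻¹, so θ_c = 1.381 d.

θ_c ≈ 1.38 d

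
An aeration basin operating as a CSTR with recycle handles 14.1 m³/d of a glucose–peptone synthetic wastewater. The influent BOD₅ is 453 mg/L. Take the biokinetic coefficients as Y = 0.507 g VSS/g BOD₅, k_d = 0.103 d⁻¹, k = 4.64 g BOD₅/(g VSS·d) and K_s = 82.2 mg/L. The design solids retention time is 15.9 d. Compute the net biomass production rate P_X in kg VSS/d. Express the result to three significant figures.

For a completely mixed reactor with recycle the Lawrence–McCarty relation gives S = K_s·(1 + k_d·θ_c) / [θ_c·(Y·k − k_d) − 1] = 82.2 × (1 + 0.103 × 15.9) / [15.9 × (0.507 × 4.64 − 0.103) − 1] = 216.8 / 34.77 = 6.236 mg/L.
Y_obs = Y / (1 + k_d θ_c) = 0.507 / (1 + 0.103 × 15.9) = 0.507 / 2.638 = 0.1922.
Substrate removed = Q·(S₀ − S) = 14.1 m³/d × (453 − 6.24) g/m³ = 6.3×10^3 g/d = 6.299 kg/d.
Biomass produced: P_X = Y_obs·Q·ΔS = 0.1922 × 6.299 ≈ 1.211 kg VSS/d.

P_X ≈ 1.21 kg VSS/d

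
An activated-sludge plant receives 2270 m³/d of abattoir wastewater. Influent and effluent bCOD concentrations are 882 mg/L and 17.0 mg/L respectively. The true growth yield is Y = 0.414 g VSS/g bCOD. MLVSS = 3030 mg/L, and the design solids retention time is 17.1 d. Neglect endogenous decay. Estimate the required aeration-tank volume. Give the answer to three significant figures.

Biomass mass balance (decay neglected): V·X = Y·Q·(S₀ − S)·θ_c, so V = 0.414 × 2270 × (882 − 17.0) × 17.1 / 3030 = 4588 m³.

V ≈ 4590 m³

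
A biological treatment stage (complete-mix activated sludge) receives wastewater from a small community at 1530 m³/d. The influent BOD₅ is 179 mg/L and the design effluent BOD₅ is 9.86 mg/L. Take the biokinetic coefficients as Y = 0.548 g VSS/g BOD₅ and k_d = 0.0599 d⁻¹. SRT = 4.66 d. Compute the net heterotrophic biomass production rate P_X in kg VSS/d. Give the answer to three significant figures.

P_X ≈ 111 kg VSS/d

Y_obs = Y / (1 + k_d θ_c) = 0.548 / (1 + 0.0599 × 4.66) = 0.548 / 1.279 = 0.4284.
Mass of BOD₅ removed per day: Q(S₀ − S) = 1530 × 169.1 g/m³ = 258.8 kg/d.
P_X = Y_obs · Q(S₀ − S) = 0.4284 × 258.8 = 110.9 kg VSS/d.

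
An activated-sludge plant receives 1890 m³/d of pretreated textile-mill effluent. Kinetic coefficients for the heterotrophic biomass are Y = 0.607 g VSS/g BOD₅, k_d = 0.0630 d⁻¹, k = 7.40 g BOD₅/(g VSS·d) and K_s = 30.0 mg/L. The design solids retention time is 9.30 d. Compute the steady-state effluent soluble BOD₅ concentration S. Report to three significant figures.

S ≈ 1.18 mg/L

From the Monod/SRT balance for a CMAS, S = K_s·(1+k_d θ_c)/[θ_c·(Y k − k_d) − 1] = 30.0 × (1 + 0.0630 × 9.30) / [9.30 × (0.607 × 7.40 − 0.0630) − 1] = 47.58 / 40.19 = 1.184 mg/L.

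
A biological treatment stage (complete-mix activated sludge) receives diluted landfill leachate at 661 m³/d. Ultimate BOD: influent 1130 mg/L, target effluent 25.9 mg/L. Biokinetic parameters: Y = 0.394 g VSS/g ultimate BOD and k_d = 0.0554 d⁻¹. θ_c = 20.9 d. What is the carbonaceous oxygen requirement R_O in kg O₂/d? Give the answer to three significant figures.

The observed yield is Y_obs = Y/(1 + k_d·θ_c) = 0.394 / (1 + 0.0554 × 20.9) = 0.394 / 2.158 = 0.1826 g VSS per g ultimate BOD removed.
Substrate removed = Q·(S₀ − S) = 661 m³/d × (1130 − 25.9) g/m³ = 7.3×10^5 g/d = 729.8 kg/d.
P_X = Y_obs·Q·(S₀ − S) = 0.1826 × 729.8 = 133.3 kg VSS/d.
R_O = Q·(S₀ − S) − 1.42·P_X = 729.8 − 1.42 × 133.3 = 540.6 kg O₂/d.

R_O ≈ 541 kg O₂/d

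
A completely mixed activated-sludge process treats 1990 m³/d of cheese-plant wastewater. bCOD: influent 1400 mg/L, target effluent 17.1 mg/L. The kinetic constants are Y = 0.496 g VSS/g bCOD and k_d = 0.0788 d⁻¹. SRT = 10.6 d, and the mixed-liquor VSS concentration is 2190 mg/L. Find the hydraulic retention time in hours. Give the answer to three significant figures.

Steady-state biomass mass balance: V·X·(1 + k_d·θ_c) = Y·Q·(S₀ − S)·θ_c, so V = 0.496 × 1990 × (1400 − 17.1) × 10.6 / [2190 × (1 + 0.0788 × 10.6)] = 1.45×10^7 / 4019 = 3600 m³.
τ = V/Q = 3600/1990 = 1.809 d, or 43.42 h.

τ ≈ 43.4 h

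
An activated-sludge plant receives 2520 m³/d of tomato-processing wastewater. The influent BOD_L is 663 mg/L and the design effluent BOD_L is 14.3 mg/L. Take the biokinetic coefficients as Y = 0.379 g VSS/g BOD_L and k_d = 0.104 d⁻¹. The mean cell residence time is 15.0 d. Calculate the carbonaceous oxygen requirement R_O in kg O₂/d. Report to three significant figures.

R_O ≈ 1290 kg O₂/d

Y_obs = Y / (1 + k_d θ_c) = 0.379 / (1 + 0.104 × 15.0) = 0.379 / 2.560 = 0.1480.
ΔS = 663 − 14.3 = 648.7 mg/L, so the substrate removal rate is 2520 × 648.7/1000 = 1635 kg BOD_L/d.
P_X = Y_obs·Q·(S₀ − S) = 0.1480 × 1635 = 242.0 kg VSS/d.
R_O = Q·ΔS − 1.42 P_X = 1635 − 343.7 = 1291 kg O₂/d.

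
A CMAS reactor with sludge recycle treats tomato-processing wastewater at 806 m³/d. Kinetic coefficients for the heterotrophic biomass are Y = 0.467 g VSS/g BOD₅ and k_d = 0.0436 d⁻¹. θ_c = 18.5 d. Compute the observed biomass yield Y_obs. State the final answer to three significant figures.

The observed yield is Y_obs = Y/(1 + k_d·θ_c) = 0.467 / (1 + 0.0436 × 18.5) = 0.467 / 1.807 = 0.2585 g VSS per g BOD₅ removed.

Y_obs ≈ 0.258 g VSS/g BOD₅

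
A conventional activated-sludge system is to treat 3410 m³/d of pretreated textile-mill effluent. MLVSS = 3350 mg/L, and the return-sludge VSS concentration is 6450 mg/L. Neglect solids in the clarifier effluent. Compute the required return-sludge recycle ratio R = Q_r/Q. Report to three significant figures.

R ≈ 1.08

Solids balance on the clarifier gives (1+R)X = R·X_r, so R = X/(X_r − X) = 3350 / (6450 − 3350) = 1.081.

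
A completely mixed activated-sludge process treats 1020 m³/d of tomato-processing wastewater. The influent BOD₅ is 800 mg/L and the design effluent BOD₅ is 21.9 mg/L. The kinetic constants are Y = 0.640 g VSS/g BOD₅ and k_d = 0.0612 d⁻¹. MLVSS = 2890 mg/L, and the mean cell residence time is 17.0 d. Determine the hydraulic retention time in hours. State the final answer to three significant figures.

From the SRT design equation V = Y Q (S₀−S) θ_c / [X (1 + k_d θ_c)] = 0.640 × 1020 × (800 − 21.9) × 17.0 / [2890 × (1 + 0.0612 × 17.0)] = 8.64×10^6 / 5897 = 1464 m³.
Hydraulic retention time τ = V/Q = 1464 / 1020 = 1.436 d = 34.46 h.

τ ≈ 34.5 h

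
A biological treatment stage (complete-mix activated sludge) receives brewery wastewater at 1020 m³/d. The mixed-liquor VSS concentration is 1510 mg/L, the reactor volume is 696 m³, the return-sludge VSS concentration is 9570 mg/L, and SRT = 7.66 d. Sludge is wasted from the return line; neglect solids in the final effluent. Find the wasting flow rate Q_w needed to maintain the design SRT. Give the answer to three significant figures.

Q_w ≈ 14.3 m³/d

Wasting from the return line (neglecting effluent solids): Q_w = V·X / (θ_c·X_r) = 696.0 × 1510 / (7.66 × 9570) = 14.34 m³/d.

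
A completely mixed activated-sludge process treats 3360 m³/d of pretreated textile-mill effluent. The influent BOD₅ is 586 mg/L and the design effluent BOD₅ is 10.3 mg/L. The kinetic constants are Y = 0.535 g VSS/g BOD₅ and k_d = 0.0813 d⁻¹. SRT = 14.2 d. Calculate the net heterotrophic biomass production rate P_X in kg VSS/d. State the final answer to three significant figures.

Y_obs = Y / (1 + k_d θ_c) = 0.535 / (1 + 0.0813 × 14.2) = 0.535 / 2.154 = 0.2483.
Mass of BOD₅ removed per day: Q(S₀ − S) = 3360 × 575.7 g/m³ = 1934 kg/d.
So the net sludge growth is P_X = 0.2483 × 1934 = 480.3 kg VSS/d.

P_X ≈ 480 kg VSS/d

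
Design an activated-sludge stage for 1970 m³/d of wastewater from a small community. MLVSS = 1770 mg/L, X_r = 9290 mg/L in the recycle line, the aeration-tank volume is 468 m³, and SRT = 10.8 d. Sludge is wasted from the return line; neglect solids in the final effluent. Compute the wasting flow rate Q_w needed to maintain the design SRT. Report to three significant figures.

Q_w ≈ 8.26 m³/d

Wasting from the return line (neglecting effluent solids): Q_w = V·X / (θ_c·X_r) = 468.0 × 1770 / (10.8 × 9290) = 8.256 m³/d.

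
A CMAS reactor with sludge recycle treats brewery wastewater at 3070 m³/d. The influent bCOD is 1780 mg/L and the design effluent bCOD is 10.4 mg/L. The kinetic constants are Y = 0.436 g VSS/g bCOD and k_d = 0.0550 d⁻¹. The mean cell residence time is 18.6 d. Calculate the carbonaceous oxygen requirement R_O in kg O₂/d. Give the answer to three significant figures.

Y_obs = Y / (1 + k_d θ_c) = 0.436 / (1 + 0.0550 × 18.6) = 0.436 / 2.023 = 0.2155.
Mass of bCOD removed per day: Q(S₀ − S) = 3070 × 1770 g/m³ = 5433 kg/d.
Biomass synthesised: P_X = Y_obs × 5433 = 1171 kg VSS/d.
R_O = Q·ΔS − 1.42 P_X = 5433 − 1663 = 3770 kg O₂/d.

R_O ≈ 3770 kg O₂/d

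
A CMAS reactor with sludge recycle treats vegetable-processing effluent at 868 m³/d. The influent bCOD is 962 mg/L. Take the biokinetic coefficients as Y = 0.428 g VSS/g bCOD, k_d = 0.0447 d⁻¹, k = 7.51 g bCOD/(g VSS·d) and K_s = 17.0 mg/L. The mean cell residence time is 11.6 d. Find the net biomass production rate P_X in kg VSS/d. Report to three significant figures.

P_X ≈ 235 kg VSS/d

For a completely mixed reactor with recycle the Lawrence–McCarty relation gives S = K_s·(1 + k_d·θ_c) / [θ_c·(Y·k − k_d) − 1] = 17.0 × (1 + 0.0447 × 11.6) / [11.6 × (0.428 × 7.51 − 0.0447) − 1] = 25.81 / 35.77 = 0.7217 mg/L.
Observed yield with endogenous decay: Y_obs = Y / (1 + k_d·θ_c) = 0.428 / (1 + 0.0447 × 11.6) = 0.428 / 1.519 = 0.2819 g VSS/g bCOD.
Q·(S₀ − S) = 868 × (962 − 0.722) × 10⁻³ = 834.4 kg/d removed.
Biomass produced: P_X = Y_obs·Q·ΔS = 0.2819 × 834.4 ≈ 235.2 kg VSS/d.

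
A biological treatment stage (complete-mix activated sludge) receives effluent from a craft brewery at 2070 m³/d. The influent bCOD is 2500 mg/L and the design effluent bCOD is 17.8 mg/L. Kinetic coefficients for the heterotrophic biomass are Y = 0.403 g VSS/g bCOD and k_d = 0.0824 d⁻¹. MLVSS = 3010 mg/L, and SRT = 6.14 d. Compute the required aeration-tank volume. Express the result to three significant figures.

Steady-state biomass mass balance: V·X·(1 + k_d·θ_c) = Y·Q·(S₀ − S)·θ_c, so V = 0.403 × 2070 × (2500 − 17.8) × 6.14 / [3010 × (1 + 0.0824 × 6.14)] = 1.27×10^7 / 4533 = 2805 m³.

V ≈ 2800 m³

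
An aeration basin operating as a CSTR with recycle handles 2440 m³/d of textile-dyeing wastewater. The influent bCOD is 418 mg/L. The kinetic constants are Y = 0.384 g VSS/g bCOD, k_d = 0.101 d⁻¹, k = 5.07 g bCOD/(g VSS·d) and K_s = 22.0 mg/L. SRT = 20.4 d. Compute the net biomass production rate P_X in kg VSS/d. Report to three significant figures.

Effluent substrate depends only on kinetics and SRT: S = K_s(1 + k_d θ_c) / [θ_c(Yk − k_d) − 1] = 22.0 × (1 + 0.101 × 20.4) / [20.4 × (0.384 × 5.07 − 0.101) − 1] = 67.33 / 36.66 = 1.837 mg/L.
The observed yield is Y_obs = Y/(1 + k_d·θ_c) = 0.384 / (1 + 0.101 × 20.4) = 0.384 / 3.060 = 0.1255 g VSS per g bCOD removed.
ΔS = 418 − 1.84 = 416.2 mg/L, so the substrate removal rate is 2440 × 416.2/1000 = 1015 kg bCOD/d.
Net biomass production P_X = Y_obs × Q·(S₀ − S) = 0.1255 × 1015 = 127.4 kg VSS/d.

P_X ≈ 127 kg VSS/d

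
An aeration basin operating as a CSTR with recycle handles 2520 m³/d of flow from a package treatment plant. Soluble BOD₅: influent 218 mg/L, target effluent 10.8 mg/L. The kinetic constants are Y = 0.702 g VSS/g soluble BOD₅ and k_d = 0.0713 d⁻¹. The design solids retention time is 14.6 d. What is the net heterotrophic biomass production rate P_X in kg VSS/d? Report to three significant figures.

The observed yield is Y_obs = Y/(1 + k_d·θ_c) = 0.702 / (1 + 0.0713 × 14.6) = 0.702 / 2.041 = 0.3440 g VSS per g soluble BOD₅ removed.
Q·(S₀ − S) = 2520 × (218 − 10.8) × 10⁻³ = 522.1 kg/d removed.
P_X = Y_obs · Q(S₀ − S) = 0.3440 × 522.1 = 179.6 kg VSS/d.

P_X ≈ 180 kg VSS/d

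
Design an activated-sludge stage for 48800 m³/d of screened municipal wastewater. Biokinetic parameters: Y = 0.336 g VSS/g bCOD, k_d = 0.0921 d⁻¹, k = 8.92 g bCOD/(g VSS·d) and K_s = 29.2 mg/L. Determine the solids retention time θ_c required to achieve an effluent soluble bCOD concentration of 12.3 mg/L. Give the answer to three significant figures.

θ_c ≈ 1.26 d

From 1/θ_c = Y·k·S/(K_s + S) − k_d: Y·k·S/(K_s+S) = 0.336 × 8.92 × 12.3 / (29.2 + 12.3) = 0.8883 d⁻¹.
1/θ_c = 0.8883 − 0.0921 = 0.7962 d⁻¹, so θ_c = 1.256 d.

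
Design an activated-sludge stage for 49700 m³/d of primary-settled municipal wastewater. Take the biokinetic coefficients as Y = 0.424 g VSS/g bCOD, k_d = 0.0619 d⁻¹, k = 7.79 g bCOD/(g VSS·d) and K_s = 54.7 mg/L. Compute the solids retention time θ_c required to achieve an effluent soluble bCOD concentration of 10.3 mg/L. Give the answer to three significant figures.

Specific growth rate at S = 10.3 mg/L: μ = YkS/(K_s+S) = 0.424·7.79·10.3/(54.7+10.3) = 0.5234 d⁻¹.
1/θ_c = 0.5234 − 0.0619 = 0.4615 d⁻¹, so θ_c = 2.167 d.

θ_c ≈ 2.17 d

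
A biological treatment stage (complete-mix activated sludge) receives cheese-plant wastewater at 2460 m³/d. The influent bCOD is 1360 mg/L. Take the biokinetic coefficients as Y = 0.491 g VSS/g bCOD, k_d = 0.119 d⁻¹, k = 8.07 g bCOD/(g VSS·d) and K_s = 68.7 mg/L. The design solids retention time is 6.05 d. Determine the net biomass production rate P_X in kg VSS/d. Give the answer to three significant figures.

P_X ≈ 951 kg VSS/d

Effluent substrate depends only on kinetics and SRT: S = K_s(1 + k_d θ_c) / [θ_c(Yk − k_d) − 1] = 68.7 × (1 + 0.119 × 6.05) / [6.05 × (0.491 × 8.07 − 0.119) − 1] = 118.2 / 22.25 = 5.310 mg/L.
Observed yield with endogenous decay: Y_obs = Y / (1 + k_d·θ_c) = 0.491 / (1 + 0.119 × 6.05) = 0.491 / 1.720 = 0.2855 g VSS/g bCOD.
Q·(S₀ − S) = 2460 × (1360 − 5.31) × 10⁻³ = 3333 kg/d removed.
Biomass produced: P_X = Y_obs·Q·ΔS = 0.2855 × 3333 ≈ 951.4 kg VSS/d.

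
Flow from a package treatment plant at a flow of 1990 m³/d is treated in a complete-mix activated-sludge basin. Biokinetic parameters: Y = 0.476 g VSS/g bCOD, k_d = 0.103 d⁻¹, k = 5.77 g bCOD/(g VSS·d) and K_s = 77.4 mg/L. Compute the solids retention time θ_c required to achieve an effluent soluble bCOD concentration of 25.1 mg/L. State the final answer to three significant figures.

θ_c ≈ 1.76 d

Specific growth rate at S = 25.1 mg/L: μ = YkS/(K_s+S) = 0.476·5.77·25.1/(77.4+25.1) = 0.6726 d⁻¹.
1/θ_c = 0.6726 − 0.103 = 0.5696 d⁻¹, so θ_c = 1.756 d.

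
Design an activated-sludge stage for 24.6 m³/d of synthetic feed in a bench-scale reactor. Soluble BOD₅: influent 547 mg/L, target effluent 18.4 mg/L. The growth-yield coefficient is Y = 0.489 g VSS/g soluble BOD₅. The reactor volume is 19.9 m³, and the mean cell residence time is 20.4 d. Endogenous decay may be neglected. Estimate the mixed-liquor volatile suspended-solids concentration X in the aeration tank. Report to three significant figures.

X = Y·Q·ΔS·θ_c / V = 0.489 × 24.6 × (547 − 18.4) × 20.4 / 19.9 = 6519 mg/L.

X ≈ 6520 mg/L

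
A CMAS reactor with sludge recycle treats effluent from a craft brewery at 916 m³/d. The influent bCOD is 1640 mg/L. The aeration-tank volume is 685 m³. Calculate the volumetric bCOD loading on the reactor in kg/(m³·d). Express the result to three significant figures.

L_v ≈ 2.19 kg bCOD/(m³·d)

Volumetric loading L_v = Q·S₀ / V = 916 × 1640 g/m³ / 685.0 m³ = 2193 g/(m³·d) = 2.193 kg bCOD/(m³·d).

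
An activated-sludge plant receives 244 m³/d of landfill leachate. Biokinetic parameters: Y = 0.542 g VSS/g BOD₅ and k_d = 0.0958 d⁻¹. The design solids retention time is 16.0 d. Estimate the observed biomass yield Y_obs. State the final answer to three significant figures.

Y_obs ≈ 0.214 g VSS/g BOD₅

Observed yield with endogenous decay: Y_obs = Y / (1 + k_d·θ_c) = 0.542 / (1 + 0.0958 × 16.0) = 0.542 / 2.533 = 0.2140 g VSS/g BOD₅.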